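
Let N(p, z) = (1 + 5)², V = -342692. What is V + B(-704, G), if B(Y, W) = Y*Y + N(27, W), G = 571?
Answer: 152960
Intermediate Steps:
N(p, z) = 36 (N(p, z) = 6² = 36)
B(Y, W) = 36 + Y² (B(Y, W) = Y*Y + 36 = Y² + 36 = 36 + Y²)
V + B(-704, G) = -342692 + (36 + (-704)²) = -342692 + (36 + 495616) = -342692 + 495652 = 152960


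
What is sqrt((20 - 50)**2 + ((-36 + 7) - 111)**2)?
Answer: 10*sqrt(205) ≈ 143.18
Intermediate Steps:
sqrt((20 - 50)**2 + ((-36 + 7) - 111)**2) = sqrt((-30)**2 + (-29 - 111)**2) = sqrt(900 + (-140)**2) = sqrt(900 + 19600) = sqrt(20500) = 10*sqrt(205)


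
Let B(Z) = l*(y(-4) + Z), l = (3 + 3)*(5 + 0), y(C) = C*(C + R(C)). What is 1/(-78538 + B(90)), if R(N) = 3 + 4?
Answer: -1/76198 ≈ -1.3124e-5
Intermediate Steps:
R(N) = 7
y(C) = C*(7 + C) (y(C) = C*(C + 7) = C*(7 + C))
l = 30 (l = 6*5 = 30)
B(Z) = -360 + 30*Z (B(Z) = 30*(-4*(7 - 4) + Z) = 30*(-4*3 + Z) = 30*(-12 + Z) = -360 + 30*Z)
1/(-78538 + B(90)) = 1/(-78538 + (-360 + 30*90)) = 1/(-78538 + (-360 + 2700)) = 1/(-78538 + 2340) = 1/(-76198) = -1/76198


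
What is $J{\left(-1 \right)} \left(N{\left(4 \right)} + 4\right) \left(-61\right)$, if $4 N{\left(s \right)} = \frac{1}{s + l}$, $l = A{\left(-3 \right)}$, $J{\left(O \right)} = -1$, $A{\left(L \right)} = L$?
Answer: $\frac{1037}{4} \approx 259.25$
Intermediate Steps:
$l = -3$
$N{\left(s \right)} = \frac{1}{4 \left(-3 + s\right)}$ ($N{\left(s \right)} = \frac{1}{4 \left(s - 3\right)} = \frac{1}{4 \left(-3 + s\right)}$)
$J{\left(-1 \right)} \left(N{\left(4 \right)} + 4\right) \left(-61\right) = - (\frac{1}{4 \left(-3 + 4\right)} + 4) \left(-61\right) = - (\frac{1}{4 \cdot 1} + 4) \left(-61\right) = - (\frac{1}{4} \cdot 1 + 4) \left(-61\right) = - (\frac{1}{4} + 4) \left(-61\right) = \left(-1\right) \frac{17}{4} \left(-61\right) = \left(- \frac{17}{4}\right) \left(-61\right) = \frac{1037}{4}$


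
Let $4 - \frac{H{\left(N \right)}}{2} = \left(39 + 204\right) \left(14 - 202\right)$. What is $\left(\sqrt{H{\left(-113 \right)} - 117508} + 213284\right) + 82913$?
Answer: $296197 + 2 i \sqrt{6533} \approx 2.962 \cdot 10^{5} + 161.65 i$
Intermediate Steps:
$H{\left(N \right)} = 91376$ ($H{\left(N \right)} = 8 - 2 \left(39 + 204\right) \left(14 - 202\right) = 8 - 2 \cdot 243 \left(-188\right) = 8 - -91368 = 8 + 91368 = 91376$)
$\left(\sqrt{H{\left(-113 \right)} - 117508} + 213284\right) + 82913 = \left(\sqrt{91376 - 117508} + 213284\right) + 82913 = \left(\sqrt{-26132} + 213284\right) + 82913 = \left(2 i \sqrt{6533} + 213284\right) + 82913 = \left(213284 + 2 i \sqrt{6533}\right) + 82913 = 296197 + 2 i \sqrt{6533}$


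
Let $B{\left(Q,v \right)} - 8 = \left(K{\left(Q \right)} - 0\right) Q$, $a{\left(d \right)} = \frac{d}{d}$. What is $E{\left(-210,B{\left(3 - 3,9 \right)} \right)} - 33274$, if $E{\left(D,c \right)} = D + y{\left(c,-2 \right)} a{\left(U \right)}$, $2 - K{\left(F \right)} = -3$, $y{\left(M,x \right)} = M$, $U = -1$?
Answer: $-33476$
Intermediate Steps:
$a{\left(d \right)} = 1$
$K{\left(F \right)} = 5$ ($K{\left(F \right)} = 2 - -3 = 2 + 3 = 5$)
$B{\left(Q,v \right)} = 8 + 5 Q$ ($B{\left(Q,v \right)} = 8 + \left(5 - 0\right) Q = 8 + \left(5 + 0\right) Q = 8 + 5 Q$)
$E{\left(D,c \right)} = D + c$ ($E{\left(D,c \right)} = D + c 1 = D + c$)
$E{\left(-210,B{\left(3 - 3,9 \right)} \right)} - 33274 = \left(-210 + \left(8 + 5 \left(3 - 3\right)\right)\right) - 33274 = \left(-210 + \left(8 + 5 \cdot 0\right)\right) - 33274 = \left(-210 + \left(8 + 0\right)\right) - 33274 = \left(-210 + 8\right) - 33274 = -202 - 33274 = -33476$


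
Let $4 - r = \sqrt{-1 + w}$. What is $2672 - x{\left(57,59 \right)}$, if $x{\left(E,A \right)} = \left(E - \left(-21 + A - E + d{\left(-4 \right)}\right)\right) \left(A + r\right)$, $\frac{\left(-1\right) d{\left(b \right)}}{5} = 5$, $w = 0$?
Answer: $-3691 + 101 i \approx -3691.0 + 101.0 i$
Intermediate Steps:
$d{\left(b \right)} = -25$ ($d{\left(b \right)} = \left(-5\right) 5 = -25$)
$r = 4 - i$ ($r = 4 - \sqrt{-1 + 0} = 4 - \sqrt{-1} = 4 - i \approx 4.0 - 1.0 i$)
$x{\left(E,A \right)} = \left(4 + A - i\right) \left(46 - A + 2 E\right)$ ($x{\left(E,A \right)} = \left(E - \left(-46 + A - E\right)\right) \left(A + \left(4 - i\right)\right) = \left(E - \left(-46 + A - E\right)\right) \left(4 + A - i\right) = \left(E + \left(46 + E - A\right)\right) \left(4 + A - i\right) = \left(46 - A + 2 E\right) \left(4 + A - i\right) = \left(4 + A - i\right) \left(46 - A + 2 E\right)$)
$2672 - x{\left(57,59 \right)} = 2672 - \left(184 - 59^{2} - 46 i + 59 \left(42 + i\right) + 2 \cdot 59 \cdot 57 + 2 \cdot 57 \left(4 - i\right)\right) = 2672 - \left(184 - 3481 - 46 i + \left(2478 + 59 i\right) + 6726 + \left(456 - 114 i\right)\right) = 2672 - \left(6363 - 101 i\right) = -3691 + 101 i$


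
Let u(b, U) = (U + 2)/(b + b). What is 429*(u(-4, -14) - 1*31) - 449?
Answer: -26209/2 ≈ -13105.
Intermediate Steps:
u(b, U) = (2 + U)/(2*b) (u(b, U) = (2 + U)/((2*b)) = (2 + U)*(1/(2*b)) = (2 + U)/(2*b))
429*(u(-4, -14) - 1*31) - 449 = 429*((½)*(2 - 14)/(-4) - 1*31) - 449 = 429*((½)*(-¼)*(-12) - 31) - 449 = 429*(3/2 - 31) - 449 = 429*(-59/2) - 449 = -25311/2 - 449 = -26209/2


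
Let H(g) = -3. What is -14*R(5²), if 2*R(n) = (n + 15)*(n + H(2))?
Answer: -6160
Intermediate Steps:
R(n) = (-3 + n)*(15 + n)/2 (R(n) = ((n + 15)*(n - 3))/2 = ((15 + n)*(-3 + n))/2 = ((-3 + n)*(15 + n))/2 = (-3 + n)*(15 + n)/2)
-14*R(5²) = -14*(-45/2 + (5²)²/2 + 6*5²) = -14*(-45/2 + (½)*25² + 6*25) = -14*(-45/2 + (½)*625 + 150) = -14*(-45/2 + 625/2 + 150) = -14*440 = -6160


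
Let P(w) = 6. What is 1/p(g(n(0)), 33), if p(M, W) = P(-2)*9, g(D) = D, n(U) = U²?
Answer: 1/54 ≈ 0.018519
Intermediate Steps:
p(M, W) = 54 (p(M, W) = 6*9 = 54)
1/p(g(n(0)), 33) = 1/54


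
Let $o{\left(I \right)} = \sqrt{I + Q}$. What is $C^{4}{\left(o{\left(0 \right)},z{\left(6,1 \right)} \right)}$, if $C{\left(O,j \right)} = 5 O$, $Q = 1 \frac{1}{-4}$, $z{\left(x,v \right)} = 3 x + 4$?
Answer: $\frac{625}{16} \approx 39.063$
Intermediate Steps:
$z{\left(x,v \right)} = 4 + 3 x$
$Q = - \frac{1}{4}$ ($Q = 1 \left(- \frac{1}{4}\right) = - \frac{1}{4} \approx -0.25$)
$o{\left(I \right)} = \sqrt{- \frac{1}{4} + I}$ ($o{\left(I \right)} = \sqrt{I - \frac{1}{4}} = \sqrt{- \frac{1}{4} + I}$)
$C^{4}{\left(o{\left(0 \right)},z{\left(6,1 \right)} \right)} = \left(5 \frac{\sqrt{-1 + 4 \cdot 0}}{2}\right)^{4} = \left(5 \frac{\sqrt{-1 + 0}}{2}\right)^{4} = \left(5 \frac{\sqrt{-1}}{2}\right)^{4} = \left(5 \frac{i}{2}\right)^{4} = \left(\frac{5 i}{2}\right)^{4} = \frac{625}{16}$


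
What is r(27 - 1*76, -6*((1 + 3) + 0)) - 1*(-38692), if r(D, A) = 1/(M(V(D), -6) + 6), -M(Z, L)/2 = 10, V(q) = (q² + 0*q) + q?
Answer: 541687/14 ≈ 38692.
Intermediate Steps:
V(q) = q + q² (V(q) = (q² + 0) + q = q² + q = q + q²)
M(Z, L) = -20 (M(Z, L) = -2*10 = -20)
r(D, A) = -1/14 (r(D, A) = 1/(-20 + 6) = 1/(-14) = -1/14)
r(27 - 1*76, -6*((1 + 3) + 0)) - 1*(-38692) = -1/14 - 1*(-38692) = -1/14 + 38692 = 541687/14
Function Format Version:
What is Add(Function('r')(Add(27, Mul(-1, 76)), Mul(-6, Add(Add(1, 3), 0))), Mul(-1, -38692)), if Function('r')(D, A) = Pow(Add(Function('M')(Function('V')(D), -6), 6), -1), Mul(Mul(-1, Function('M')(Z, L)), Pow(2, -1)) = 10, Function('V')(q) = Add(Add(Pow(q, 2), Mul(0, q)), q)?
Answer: Rational(541687, 14) ≈ 38692.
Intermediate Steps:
Function('V')(q) = Add(q, Pow(q, 2)) (Function('V')(q) = Add(Add(Pow(q, 2), 0), q) = Add(Pow(q, 2), q) = Add(q, Pow(q, 2)))
Function('M')(Z, L) = -20 (Function('M')(Z, L) = Mul(-2, 10) = -20)
Function('r')(D, A) = Rational(-1, 14) (Function('r')(D, A) = Pow(Add(-20, 6), -1) = Pow(-14, -1) = Rational(-1, 14))
Add(Function('r')(Add(27, Mul(-1, 76)), Mul(-6, Add(Add(1, 3), 0))), Mul(-1, -38692)) = Add(Rational(-1, 14), Mul(-1, -38692)) = Add(Rational(-1, 14), 38692) = Rational(541687, 14)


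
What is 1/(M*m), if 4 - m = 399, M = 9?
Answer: -1/3555 ≈ -0.00028129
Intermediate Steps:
m = -395 (m = 4 - 1*399 = 4 - 399 = -395)
1/(M*m) = 1/(9*(-395)) = 1/(-3555) = -1/3555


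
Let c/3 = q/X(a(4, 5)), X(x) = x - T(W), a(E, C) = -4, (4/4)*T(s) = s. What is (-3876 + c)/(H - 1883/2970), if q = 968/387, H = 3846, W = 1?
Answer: -2766456/2743529 ≈ -1.0084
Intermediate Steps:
T(s) = s
X(x) = -1 + x (X(x) = x - 1*1 = x - 1 = -1 + x)
q = 968/387 (q = 968*(1/387) = 968/387 ≈ 2.5013)
c = -968/645 (c = 3*(968/(387*(-1 - 4))) = 3*((968/387)/(-5)) = 3*((968/387)*(-⅕)) = 3*(-968/1935) = -968/645 ≈ -1.5008)
(-3876 + c)/(H - 1883/2970) = (-3876 - 968/645)/(3846 - 1883/2970) = -2500988/(645*(3846 - 1883*1/2970)) = -2500988/(645*(3846 - 1883/2970)) = -2500988/(645*11420737/2970) = -2500988/645*2970/11420737 = -2766456/2743529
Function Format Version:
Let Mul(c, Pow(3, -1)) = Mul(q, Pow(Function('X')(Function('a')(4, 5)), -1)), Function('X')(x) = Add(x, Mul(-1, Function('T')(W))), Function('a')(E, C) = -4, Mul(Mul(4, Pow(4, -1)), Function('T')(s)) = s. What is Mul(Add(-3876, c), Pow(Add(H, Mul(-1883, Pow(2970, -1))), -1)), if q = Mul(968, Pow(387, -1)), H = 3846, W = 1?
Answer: Rational(-2766456, 2743529) ≈ -1.0084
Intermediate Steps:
Function('T')(s) = s
Function('X')(x) = Add(-1, x) (Function('X')(x) = Add(x, Mul(-1, 1)) = Add(x, -1) = Add(-1, x))
q = Rational(968, 387) (q = Mul(968, Rational(1, 387)) = Rational(968, 387) ≈ 2.5013)
c = Rational(-968, 645) (c = Mul(3, Mul(Rational(968, 387), Pow(Add(-1, -4), -1))) = Mul(3, Mul(Rational(968, 387), Pow(-5, -1))) = Mul(3, Mul(Rational(968, 387), Rational(-1, 5))) = Mul(3, Rational(-968, 1935)) = Rational(-968, 645) ≈ -1.5008)
Mul(Add(-3876, c), Pow(Add(H, Mul(-1883, Pow(2970, -1))), -1)) = Mul(Add(-3876, Rational(-968, 645)), Pow(Add(3846, Mul(-1883, Pow(2970, -1))), -1)) = Mul(Rational(-2500988, 645), Pow(Add(3846, Mul(-1883, Rational(1, 2970))), -1)) = Mul(Rational(-2500988, 645), Pow(Add(3846, Rational(-1883, 2970)), -1)) = Mul(Rational(-2500988, 645), Pow(Rational(11420737, 2970), -1)) = Mul(Rational(-2500988, 645), Rational(2970, 11420737)) = Rational(-2766456, 2743529)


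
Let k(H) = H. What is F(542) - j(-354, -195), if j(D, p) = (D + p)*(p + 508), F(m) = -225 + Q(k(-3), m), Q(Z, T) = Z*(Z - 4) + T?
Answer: 172175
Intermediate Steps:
Q(Z, T) = T + Z*(-4 + Z) (Q(Z, T) = Z*(-4 + Z) + T = T + Z*(-4 + Z))
F(m) = -204 + m (F(m) = -225 + (m + (-3)**2 - 4*(-3)) = -225 + (m + 9 + 12) = -225 + (21 + m) = -204 + m)
j(D, p) = (508 + p)*(D + p) (j(D, p) = (D + p)*(508 + p) = (508 + p)*(D + p))
F(542) - j(-354, -195) = (-204 + 542) - ((-195)**2 + 508*(-354) + 508*(-195) - 354*(-195)) = 338 - (38025 - 179832 - 99060 + 69030) = 338 - 1*(-171837) = 338 + 171837 = 172175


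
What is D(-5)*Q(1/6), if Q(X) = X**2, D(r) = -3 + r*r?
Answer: 11/18 ≈ 0.61111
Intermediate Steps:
D(r) = -3 + r**2
D(-5)*Q(1/6) = (-3 + (-5)**2)*(1/6)**2 = (-3 + 25)*(1/6)**2 = 22*(1/36) = 11/18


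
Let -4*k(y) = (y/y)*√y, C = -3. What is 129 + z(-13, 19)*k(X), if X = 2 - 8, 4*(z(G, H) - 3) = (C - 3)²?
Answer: 129 - 3*I*√6 ≈ 129.0 - 7.3485*I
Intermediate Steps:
z(G, H) = 12 (z(G, H) = 3 + (-3 - 3)²/4 = 3 + (¼)*(-6)² = 3 + (¼)*36 = 3 + 9 = 12)
X = -6
k(y) = -√y/4 (k(y) = -y/y*√y/4 = -√y/4)
129 + z(-13, 19)*k(X) = 129 + 12*(-I*√6/4) = 129 - 3*I*√6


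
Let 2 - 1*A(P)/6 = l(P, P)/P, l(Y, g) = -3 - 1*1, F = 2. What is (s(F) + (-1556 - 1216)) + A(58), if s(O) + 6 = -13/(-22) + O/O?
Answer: -1763429/638 ≈ -2764.0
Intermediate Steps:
l(Y, g) = -4 (l(Y, g) = -3 - 1 = -4)
s(O) = -97/22 (s(O) = -6 + (-13/(-22) + O/O) = -6 + (-13*(-1/22) + 1) = -6 + (13/22 + 1) = -6 + 35/22 = -97/22)
A(P) = 12 + 24/P (A(P) = 12 - (-24)/P = 12 + 24/P)
(s(F) + (-1556 - 1216)) + A(58) = (-97/22 + (-1556 - 1216)) + (12 + 24/58) = (-97/22 - 2772) + (12 + 24*(1/58)) = -61081/22 + (12 + 12/29) = -61081/22 + 360/29 = -1763429/638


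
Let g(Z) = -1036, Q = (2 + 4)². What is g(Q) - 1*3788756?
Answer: -3789792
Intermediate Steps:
Q = 36 (Q = 6² = 36)
g(Q) - 1*3788756 = -1036 - 1*3788756 = -1036 - 3788756 = -3789792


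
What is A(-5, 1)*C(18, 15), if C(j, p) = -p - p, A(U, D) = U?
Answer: 150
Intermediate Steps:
C(j, p) = -2*p
A(-5, 1)*C(18, 15) = -(-10)*15 = -5*(-30) = 150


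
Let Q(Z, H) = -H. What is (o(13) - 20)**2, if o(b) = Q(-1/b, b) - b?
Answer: 2116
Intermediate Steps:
o(b) = -2*b (o(b) = -b - b = -2*b)
(o(13) - 20)**2 = (-2*13 - 20)**2 = (-26 - 20)**2 = (-46)**2 = 2116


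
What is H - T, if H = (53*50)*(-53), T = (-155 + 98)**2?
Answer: -143699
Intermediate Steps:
T = 3249 (T = (-57)**2 = 3249)
H = -140450 (H = 2650*(-53) = -140450)
H - T = -140450 - 1*3249 = -140450 - 3249 = -143699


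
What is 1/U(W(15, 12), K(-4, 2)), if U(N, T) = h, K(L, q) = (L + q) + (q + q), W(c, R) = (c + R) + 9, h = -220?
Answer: -1/220 ≈ -0.0045455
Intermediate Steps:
W(c, R) = 9 + R + c (W(c, R) = (R + c) + 9 = 9 + R + c)
K(L, q) = L + 3*q (K(L, q) = (L + q) + 2*q = L + 3*q)
U(N, T) = -220
1/U(W(15, 12), K(-4, 2)) = 1/(-220) = -1/220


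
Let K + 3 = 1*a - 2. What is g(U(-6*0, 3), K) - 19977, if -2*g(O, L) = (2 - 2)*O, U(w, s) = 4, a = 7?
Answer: -19977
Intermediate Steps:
K = 2 (K = -3 + (1*7 - 2) = -3 + (7 - 2) = -3 + 5 = 2)
g(O, L) = 0 (g(O, L) = -(2 - 2)*O/2 = -0*O = -½*0 = 0)
g(U(-6*0, 3), K) - 19977 = 0 - 19977 = -19977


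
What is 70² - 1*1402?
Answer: 3498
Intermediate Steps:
70² - 1*1402 = 4900 - 1402 = 3498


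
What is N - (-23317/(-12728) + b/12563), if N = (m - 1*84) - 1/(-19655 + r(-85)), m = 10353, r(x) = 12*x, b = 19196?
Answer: 33937908938740339/3305971038200 ≈ 10266.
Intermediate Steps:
N = 212311576/20675 (N = (10353 - 1*84) - 1/(-19655 + 12*(-85)) = (10353 - 84) - 1/(-19655 - 1020) = 10269 - 1/(-20675) = 10269 - 1*(-1/20675) = 10269 + 1/20675 = 212311576/20675 ≈ 10269.)
N - (-23317/(-12728) + b/12563) = 212311576/20675 - (-23317/(-12728) + 19196/12563) = 212311576/20675 - (-23317*(-1/12728) + 19196*(1/12563)) = 212311576/20675 - (23317/12728 + 19196/12563) = 212311576/20675 - 1*537258159/159901864 = 212311576/20675 - 537258159/159901864 = 33937908938740339/3305971038200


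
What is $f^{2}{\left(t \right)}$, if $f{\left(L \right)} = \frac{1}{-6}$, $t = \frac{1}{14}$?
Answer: $\frac{1}{36} \approx 0.027778$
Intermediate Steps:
$t = \frac{1}{14} \approx 0.071429$
$f{\left(L \right)} = - \frac{1}{6}$
$f^{2}{\left(t \right)} = \left(- \frac{1}{6}\right)^{2} = \frac{1}{36}$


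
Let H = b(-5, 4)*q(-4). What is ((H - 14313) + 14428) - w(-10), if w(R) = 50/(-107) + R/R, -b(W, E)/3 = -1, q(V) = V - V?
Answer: 12248/107 ≈ 114.47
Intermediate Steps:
q(V) = 0
b(W, E) = 3 (b(W, E) = -3*(-1) = 3)
w(R) = 57/107 (w(R) = 50*(-1/107) + 1 = -50/107 + 1 = 57/107)
H = 0 (H = 3*0 = 0)
((H - 14313) + 14428) - w(-10) = ((0 - 14313) + 14428) - 1*57/107 = (-14313 + 14428) - 57/107 = 115 - 57/107 = 12248/107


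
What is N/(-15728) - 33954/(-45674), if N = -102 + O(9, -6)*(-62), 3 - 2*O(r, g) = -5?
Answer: 137503603/179590168 ≈ 0.76565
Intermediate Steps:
O(r, g) = 4 (O(r, g) = 3/2 - ½*(-5) = 3/2 + 5/2 = 4)
N = -350 (N = -102 + 4*(-62) = -102 - 248 = -350)
N/(-15728) - 33954/(-45674) = -350/(-15728) - 33954/(-45674) = -350*(-1/15728) - 33954*(-1/45674) = 175/7864 + 16977/22837 = 137503603/179590168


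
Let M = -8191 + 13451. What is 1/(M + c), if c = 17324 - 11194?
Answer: 1/11390 ≈ 8.7796e-5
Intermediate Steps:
M = 5260
c = 6130
1/(M + c) = 1/(5260 + 6130) = 1/11390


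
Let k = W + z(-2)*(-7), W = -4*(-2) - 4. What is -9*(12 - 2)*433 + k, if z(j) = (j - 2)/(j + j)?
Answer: -38973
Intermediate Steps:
z(j) = (-2 + j)/(2*j) (z(j) = (-2 + j)/((2*j)) = (-2 + j)*(1/(2*j)) = (-2 + j)/(2*j))
W = 4 (W = 8 - 4 = 4)
k = -3 (k = 4 + ((1/2)*(-2 - 2)/(-2))*(-7) = 4 + ((1/2)*(-1/2)*(-4))*(-7) = 4 + 1*(-7) = 4 - 7 = -3)
-9*(12 - 2)*433 + k = -9*(12 - 2)*433 - 3 = -9*10*433 - 3 = -90*433 - 3 = -38970 - 3 = -38973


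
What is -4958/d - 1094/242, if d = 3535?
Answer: -2533563/427735 ≈ -5.9232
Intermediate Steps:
-4958/d - 1094/242 = -4958/3535 - 1094/242 = -4958*1/3535 - 1094*1/242 = -4958/3535 - 547/121 = -2533563/427735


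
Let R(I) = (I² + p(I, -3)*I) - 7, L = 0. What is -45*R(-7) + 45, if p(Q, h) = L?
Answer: -1845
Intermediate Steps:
p(Q, h) = 0
R(I) = -7 + I² (R(I) = (I² + 0*I) - 7 = (I² + 0) - 7 = I² - 7 = -7 + I²)
-45*R(-7) + 45 = -45*(-7 + (-7)²) + 45 = -45*(-7 + 49) + 45 = -45*42 + 45 = -1890 + 45 = -1845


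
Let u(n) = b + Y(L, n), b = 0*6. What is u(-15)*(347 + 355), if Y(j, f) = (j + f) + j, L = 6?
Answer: -2106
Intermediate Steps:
b = 0
Y(j, f) = f + 2*j (Y(j, f) = (f + j) + j = f + 2*j)
u(n) = 12 + n (u(n) = 0 + (n + 2*6) = 0 + (n + 12) = 0 + (12 + n) = 12 + n)
u(-15)*(347 + 355) = (12 - 15)*(347 + 355) = -3*702 = -2106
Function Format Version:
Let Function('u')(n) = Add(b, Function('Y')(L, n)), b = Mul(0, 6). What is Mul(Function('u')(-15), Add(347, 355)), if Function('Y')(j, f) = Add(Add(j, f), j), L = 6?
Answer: -2106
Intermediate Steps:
b = 0
Function('Y')(j, f) = Add(f, Mul(2, j)) (Function('Y')(j, f) = Add(Add(f, j), j) = Add(f, Mul(2, j)))
Function('u')(n) = Add(12, n) (Function('u')(n) = Add(0, Add(n, Mul(2, 6))) = Add(0, Add(n, 12)) = Add(0, Add(12, n)) = Add(12, n))
Mul(Function('u')(-15), Add(347, 355)) = Mul(Add(12, -15), Add(347, 355)) = Mul(-3, 702) = -2106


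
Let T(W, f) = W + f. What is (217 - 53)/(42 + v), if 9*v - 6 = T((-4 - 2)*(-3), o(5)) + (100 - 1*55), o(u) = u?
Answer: 369/113 ≈ 3.2655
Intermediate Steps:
v = 74/9 (v = 2/3 + (((-4 - 2)*(-3) + 5) + (100 - 1*55))/9 = 2/3 + ((-6*(-3) + 5) + (100 - 55))/9 = 2/3 + ((18 + 5) + 45)/9 = 2/3 + (23 + 45)/9 = 2/3 + (1/9)*68 = 2/3 + 68/9 = 74/9 ≈ 8.2222)
(217 - 53)/(42 + v) = (217 - 53)/(42 + 74/9) = 164/(452/9) = 164*(9/452) = 369/113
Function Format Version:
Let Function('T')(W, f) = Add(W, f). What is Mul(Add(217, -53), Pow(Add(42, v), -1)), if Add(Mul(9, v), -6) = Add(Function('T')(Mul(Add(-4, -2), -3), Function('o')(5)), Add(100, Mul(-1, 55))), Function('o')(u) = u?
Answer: Rational(369, 113) ≈ 3.2655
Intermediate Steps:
v = Rational(74, 9) (v = Add(Rational(2, 3), Mul(Rational(1, 9), Add(Add(Mul(Add(-4, -2), -3), 5), Add(100, Mul(-1, 55))))) = Add(Rational(2, 3), Mul(Rational(1, 9), Add(Add(Mul(-6, -3), 5), Add(100, -55)))) = Add(Rational(2, 3), Mul(Rational(1, 9), Add(Add(18, 5), 45))) = Add(Rational(2, 3), Mul(Rational(1, 9), Add(23, 45))) = Add(Rational(2, 3), Mul(Rational(1, 9), 68)) = Add(Rational(2, 3), Rational(68, 9)) = Rational(74, 9) ≈ 8.2222)
Mul(Add(217, -53), Pow(Add(42, v), -1)) = Mul(Add(217, -53), Pow(Add(42, Rational(74, 9)), -1)) = Mul(164, Pow(Rational(452, 9), -1)) = Mul(164, Rational(9, 452)) = Rational(369, 113)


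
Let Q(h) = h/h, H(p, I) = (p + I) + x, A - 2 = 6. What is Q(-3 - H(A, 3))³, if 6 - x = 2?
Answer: 1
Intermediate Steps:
A = 8 (A = 2 + 6 = 8)
x = 4 (x = 6 - 1*2 = 6 - 2 = 4)
H(p, I) = 4 + I + p (H(p, I) = (p + I) + 4 = (I + p) + 4 = 4 + I + p)
Q(h) = 1
Q(-3 - H(A, 3))³ = 1³ = 1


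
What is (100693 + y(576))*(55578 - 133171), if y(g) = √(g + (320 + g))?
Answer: -7813071949 - 620744*√23 ≈ -7.8161e+9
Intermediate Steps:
y(g) = √(320 + 2*g)
(100693 + y(576))*(55578 - 133171) = (100693 + √(320 + 2*576))*(55578 - 133171) = (100693 + √(320 + 1152))*(-77593) = (100693 + √1472)*(-77593) = (100693 + 8*√23)*(-77593) = -7813071949 - 620744*√23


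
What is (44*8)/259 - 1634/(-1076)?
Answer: 400979/139342 ≈ 2.8777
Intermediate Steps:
(44*8)/259 - 1634/(-1076) = 352*(1/259) - 1634*(-1/1076) = 352/259 + 817/538 = 400979/139342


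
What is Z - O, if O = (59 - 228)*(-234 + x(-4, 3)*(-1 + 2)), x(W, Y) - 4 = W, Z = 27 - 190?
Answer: -39709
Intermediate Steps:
Z = -163
x(W, Y) = 4 + W
O = 39546 (O = (59 - 228)*(-234 + (4 - 4)*(-1 + 2)) = -169*(-234 + 0*1) = -169*(-234 + 0) = -169*(-234) = 39546)
Z - O = -163 - 1*39546 = -163 - 39546 = -39709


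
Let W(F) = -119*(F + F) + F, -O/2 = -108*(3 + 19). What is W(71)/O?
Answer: -5609/1584 ≈ -3.5410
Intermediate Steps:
O = 4752 (O = -(-216)*(3 + 19) = -(-216)*22 = -2*(-2376) = 4752)
W(F) = -237*F (W(F) = -238*F + F = -237*F)
W(71)/O = -237*71/4752 = -16827*1/4752 = -5609/1584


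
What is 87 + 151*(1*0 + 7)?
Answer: 1144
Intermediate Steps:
87 + 151*(1*0 + 7) = 87 + 151*(0 + 7) = 87 + 151*7 = 87 + 1057 = 1144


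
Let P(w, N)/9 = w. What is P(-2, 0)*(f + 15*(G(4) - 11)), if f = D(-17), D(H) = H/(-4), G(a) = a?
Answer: 3627/2 ≈ 1813.5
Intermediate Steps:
P(w, N) = 9*w
D(H) = -H/4 (D(H) = H*(-¼) = -H/4)
f = 17/4 (f = -¼*(-17) = 17/4 ≈ 4.2500)
P(-2, 0)*(f + 15*(G(4) - 11)) = (9*(-2))*(17/4 + 15*(4 - 11)) = -18*(17/4 + 15*(-7)) = -18*(17/4 - 105) = -18*(-403/4) = 3627/2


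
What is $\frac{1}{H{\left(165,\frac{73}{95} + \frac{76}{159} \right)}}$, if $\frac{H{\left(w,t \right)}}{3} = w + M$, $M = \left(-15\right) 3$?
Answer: $\frac{1}{360} \approx 0.0027778$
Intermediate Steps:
$M = -45$
$H{\left(w,t \right)} = -135 + 3 w$ ($H{\left(w,t \right)} = 3 \left(w - 45\right) = 3 \left(-45 + w\right) = -135 + 3 w$)
$\frac{1}{H{\left(165,\frac{73}{95} + \frac{76}{159} \right)}} = \frac{1}{-135 + 3 \cdot 165} = \frac{1}{-135 + 495} = \frac{1}{360}$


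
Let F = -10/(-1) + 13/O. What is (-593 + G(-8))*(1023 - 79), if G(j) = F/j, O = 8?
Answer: -2244655/4 ≈ -5.6116e+5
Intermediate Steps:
F = 93/8 (F = -10/(-1) + 13/8 = -10*(-1) + 13*(⅛) = 10 + 13/8 = 93/8 ≈ 11.625)
G(j) = 93/(8*j)
(-593 + G(-8))*(1023 - 79) = (-593 + (93/8)/(-8))*(1023 - 79) = (-593 + (93/8)*(-⅛))*944 = (-593 - 93/64)*944 = -38045/64*944 = -2244655/4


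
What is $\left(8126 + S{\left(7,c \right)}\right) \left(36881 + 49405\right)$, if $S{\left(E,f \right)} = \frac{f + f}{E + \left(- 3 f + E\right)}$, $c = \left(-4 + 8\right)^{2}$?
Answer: $\frac{11918340036}{17} \approx 7.0108 \cdot 10^{8}$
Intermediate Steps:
$c = 16$ ($c = 4^{2} = 16$)
$S{\left(E,f \right)} = \frac{2 f}{- 3 f + 2 E}$ ($S{\left(E,f \right)} = \frac{2 f}{E + \left(E - 3 f\right)} = \frac{2 f}{- 3 f + 2 E}$)
$\left(8126 + S{\left(7,c \right)}\right) \left(36881 + 49405\right) = \left(8126 + 2 \cdot 16 \frac{1}{\left(-3\right) 16 + 2 \cdot 7}\right) \left(36881 + 49405\right) = \left(8126 + 2 \cdot 16 \frac{1}{-48 + 14}\right) 86286 = \left(8126 + 2 \cdot 16 \frac{1}{-34}\right) 86286 = \left(8126 + 2 \cdot 16 \left(- \frac{1}{34}\right)\right) 86286 = \left(8126 - \frac{16}{17}\right) 86286 = \frac{138126}{17} \cdot 86286 = \frac{11918340036}{17}$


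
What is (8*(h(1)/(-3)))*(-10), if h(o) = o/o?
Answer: 80/3 ≈ 26.667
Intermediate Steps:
h(o) = 1
(8*(h(1)/(-3)))*(-10) = (8*(1/(-3)))*(-10) = (8*(1*(-1/3)))*(-10) = (8*(-1/3))*(-10) = -8/3*(-10) = 80/3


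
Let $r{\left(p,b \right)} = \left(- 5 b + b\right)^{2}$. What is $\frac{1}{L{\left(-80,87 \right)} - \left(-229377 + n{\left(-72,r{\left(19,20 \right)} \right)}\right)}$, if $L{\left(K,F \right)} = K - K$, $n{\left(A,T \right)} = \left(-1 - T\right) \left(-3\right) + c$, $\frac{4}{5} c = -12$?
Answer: $\frac{1}{210189} \approx 4.7576 \cdot 10^{-6}$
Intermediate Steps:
$c = -15$ ($c = \frac{5}{4} \left(-12\right) = -15$)
$r{\left(p,b \right)} = 16 b^{2}$ ($r{\left(p,b \right)} = \left(- 4 b\right)^{2} = 16 b^{2}$)
$n{\left(A,T \right)} = -12 + 3 T$ ($n{\left(A,T \right)} = \left(-1 - T\right) \left(-3\right) - 15 = \left(3 + 3 T\right) - 15 = -12 + 3 T$)
$L{\left(K,F \right)} = 0$
$\frac{1}{L{\left(-80,87 \right)} - \left(-229377 + n{\left(-72,r{\left(19,20 \right)} \right)}\right)} = \frac{1}{0 + \left(229377 - \left(-12 + 3 \cdot 16 \cdot 20^{2}\right)\right)} = \frac{1}{0 + \left(229377 - \left(-12 + 3 \cdot 16 \cdot 400\right)\right)} = \frac{1}{0 + \left(229377 - \left(-12 + 3 \cdot 6400\right)\right)} = \frac{1}{0 + \left(229377 - \left(-12 + 19200\right)\right)} = \frac{1}{0 + \left(229377 - 19188\right)} = \frac{1}{0 + 210189} = \frac{1}{210189}$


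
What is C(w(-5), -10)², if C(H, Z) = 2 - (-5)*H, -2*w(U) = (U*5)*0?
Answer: 4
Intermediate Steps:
w(U) = 0 (w(U) = -U*5*0/2 = -5*U*0/2 = -½*0 = 0)
C(H, Z) = 2 + 5*H
C(w(-5), -10)² = (2 + 5*0)² = (2 + 0)² = 2² = 4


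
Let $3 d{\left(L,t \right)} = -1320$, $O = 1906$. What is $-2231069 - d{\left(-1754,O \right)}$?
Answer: $-2230629$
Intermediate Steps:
$d{\left(L,t \right)} = -440$ ($d{\left(L,t \right)} = \frac{1}{3} \left(-1320\right) = -440$)
$-2231069 - d{\left(-1754,O \right)} = -2231069 - -440 = -2231069 + 440 = -2230629$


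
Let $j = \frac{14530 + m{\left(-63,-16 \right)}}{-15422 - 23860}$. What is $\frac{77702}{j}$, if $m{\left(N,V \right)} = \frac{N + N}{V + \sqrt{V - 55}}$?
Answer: $- \frac{604522051892511}{2878963964} + \frac{16024522311 i \sqrt{71}}{2878963964} \approx -2.0998 \cdot 10^{5} + 46.901 i$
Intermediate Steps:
$m{\left(N,V \right)} = \frac{2 N}{V + \sqrt{-55 + V}}$
$j = - \frac{7265}{19641} + \frac{21}{6547 \left(-16 + i \sqrt{71}\right)}$ ($j = \frac{14530 + 2 \left(-63\right) \frac{1}{-16 + \sqrt{-55 - 16}}}{-15422 - 23860} = \frac{14530 + 2 \left(-63\right) \frac{1}{-16 + \sqrt{-71}}}{-39282} = \left(14530 + 2 \left(-63\right) \frac{1}{-16 + i \sqrt{71}}\right) \left(- \frac{1}{39282}\right) = \left(14530 - \frac{126}{-16 + i \sqrt{71}}\right) \left(- \frac{1}{39282}\right) = - \frac{7265}{19641} + \frac{21}{6547 \left(-16 + i \sqrt{71}\right)} \approx -0.37005 - 8.2653 \cdot 10^{-5} i$)
$\frac{77702}{j} = \frac{77702}{- \frac{792221}{2140869} - \frac{7 i \sqrt{71}}{713623}}$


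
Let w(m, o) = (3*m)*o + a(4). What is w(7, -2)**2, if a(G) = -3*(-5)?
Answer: 729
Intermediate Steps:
a(G) = 15
w(m, o) = 15 + 3*m*o (w(m, o) = (3*m)*o + 15 = 3*m*o + 15 = 15 + 3*m*o)
w(7, -2)**2 = (15 + 3*7*(-2))**2 = (15 - 42)**2 = (-27)**2 = 729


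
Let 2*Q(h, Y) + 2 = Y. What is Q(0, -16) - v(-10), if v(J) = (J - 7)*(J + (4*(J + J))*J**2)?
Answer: -136179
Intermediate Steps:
Q(h, Y) = -1 + Y/2
v(J) = (-7 + J)*(J + 8*J**3) (v(J) = (-7 + J)*(J + (4*(2*J))*J**2) = (-7 + J)*(J + (8*J)*J**2) = (-7 + J)*(J + 8*J**3))
Q(0, -16) - v(-10) = (-1 + (1/2)*(-16)) - (-10)*(-7 - 10 - 56*(-10)**2 + 8*(-10)**3) = (-1 - 8) - (-10)*(-7 - 10 - 56*100 + 8*(-1000)) = -9 - (-10)*(-7 - 10 - 5600 - 8000) = -9 - (-10)*(-13617) = -9 - 1*136170 = -9 - 136170 = -136179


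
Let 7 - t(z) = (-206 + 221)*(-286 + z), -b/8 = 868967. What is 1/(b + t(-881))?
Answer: -1/6934224 ≈ -1.4421e-7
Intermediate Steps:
b = -6951736 (b = -8*868967 = -6951736)
t(z) = 4297 - 15*z (t(z) = 7 - (-206 + 221)*(-286 + z) = 7 - 15*(-286 + z) = 7 - (-4290 + 15*z) = 7 + (4290 - 15*z) = 4297 - 15*z)
1/(b + t(-881)) = 1/(-6951736 + (4297 - 15*(-881))) = 1/(-6951736 + (4297 + 13215)) = 1/(-6951736 + 17512) = 1/(-6934224) = -1/6934224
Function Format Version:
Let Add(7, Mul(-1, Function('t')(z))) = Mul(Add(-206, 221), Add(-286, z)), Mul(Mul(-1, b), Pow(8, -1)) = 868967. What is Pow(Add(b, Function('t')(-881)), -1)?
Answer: Rational(-1, 6934224) ≈ -1.4421e-7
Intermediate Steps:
b = -6951736 (b = Mul(-8, 868967) = -6951736)
Function('t')(z) = Add(4297, Mul(-15, z)) (Function('t')(z) = Add(7, Mul(-1, Mul(Add(-206, 221), Add(-286, z)))) = Add(7, Mul(-1, Mul(15, Add(-286, z)))) = Add(7, Mul(-1, Add(-4290, Mul(15, z)))) = Add(7, Add(4290, Mul(-15, z))) = Add(4297, Mul(-15, z)))
Pow(Add(b, Function('t')(-881)), -1) = Pow(Add(-6951736, Add(4297, Mul(-15, -881))), -1) = Pow(Add(-6951736, Add(4297, 13215)), -1) = Pow(Add(-6951736, 17512), -1) = Pow(-6934224, -1) = Rational(-1, 6934224)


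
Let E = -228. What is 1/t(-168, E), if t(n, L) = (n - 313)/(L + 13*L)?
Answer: 3192/481 ≈ 6.6362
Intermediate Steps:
t(n, L) = (-313 + n)/(14*L) (t(n, L) = (-313 + n)/((14*L)) = (-313 + n)*(1/(14*L)) = (-313 + n)/(14*L))
1/t(-168, E) = 1/((1/14)*(-313 - 168)/(-228)) = 1/((1/14)*(-1/228)*(-481)) = 1/(481/3192) = 3192/481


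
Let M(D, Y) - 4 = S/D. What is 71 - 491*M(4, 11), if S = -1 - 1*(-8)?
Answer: -11009/4 ≈ -2752.3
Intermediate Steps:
S = 7 (S = -1 + 8 = 7)
M(D, Y) = 4 + 7/D
71 - 491*M(4, 11) = 71 - 491*(4 + 7/4) = 71 - 491*23/4 = 71 - 11293/4 = -11009/4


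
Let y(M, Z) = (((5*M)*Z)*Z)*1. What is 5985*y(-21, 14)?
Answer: -123171300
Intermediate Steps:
y(M, Z) = 5*M*Z² (y(M, Z) = ((5*M*Z)*Z)*1 = (5*M*Z²)*1 = 5*M*Z²)
5985*y(-21, 14) = 5985*(5*(-21)*14²) = 5985*(5*(-21)*196) = 5985*(-20580) = -123171300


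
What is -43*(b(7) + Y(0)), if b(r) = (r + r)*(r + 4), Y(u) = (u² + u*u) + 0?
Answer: -6622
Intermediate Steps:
Y(u) = 2*u² (Y(u) = (u² + u²) + 0 = 2*u² + 0 = 2*u²)
b(r) = 2*r*(4 + r) (b(r) = (2*r)*(4 + r) = 2*r*(4 + r))
-43*(b(7) + Y(0)) = -43*(2*7*(4 + 7) + 2*0²) = -43*(2*7*11 + 2*0) = -43*(154 + 0) = -43*154 = -6622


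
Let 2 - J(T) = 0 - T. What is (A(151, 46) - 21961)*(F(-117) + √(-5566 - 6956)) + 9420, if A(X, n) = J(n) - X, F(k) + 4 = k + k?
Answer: 5260652 - 22064*I*√12522 ≈ 5.2607e+6 - 2.469e+6*I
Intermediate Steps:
J(T) = 2 + T (J(T) = 2 - (0 - T) = 2 - (-1)*T = 2 + T)
F(k) = -4 + 2*k (F(k) = -4 + (k + k) = -4 + 2*k)
A(X, n) = 2 + n - X (A(X, n) = (2 + n) - X = 2 + n - X)
(A(151, 46) - 21961)*(F(-117) + √(-5566 - 6956)) + 9420 = ((2 + 46 - 1*151) - 21961)*((-4 + 2*(-117)) + √(-5566 - 6956)) + 9420 = ((2 + 46 - 151) - 21961)*((-4 - 234) + √(-12522)) + 9420 = (-103 - 21961)*(-238 + I*√12522) + 9420 = -22064*(-238 + I*√12522) + 9420 = (5251232 - 22064*I*√12522) + 9420 = 5260652 - 22064*I*√12522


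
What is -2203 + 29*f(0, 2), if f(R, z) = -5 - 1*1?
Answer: -2377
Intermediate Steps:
f(R, z) = -6 (f(R, z) = -5 - 1 = -6)
-2203 + 29*f(0, 2) = -2203 + 29*(-6) = -2203 - 174 = -2377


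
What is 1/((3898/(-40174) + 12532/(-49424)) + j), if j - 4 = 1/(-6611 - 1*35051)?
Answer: 5170149461732/18867876470577 ≈ 0.27402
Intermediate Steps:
j = 166647/41662 (j = 4 + 1/(-6611 - 1*35051) = 4 + 1/(-6611 - 35051) = 4 + 1/(-41662) = 4 - 1/41662 = 166647/41662 ≈ 4.0000)
1/((3898/(-40174) + 12532/(-49424)) + j) = 1/((3898/(-40174) + 12532/(-49424)) + 166647/41662) = 1/((3898*(-1/40174) + 12532*(-1/49424)) + 166647/41662) = 1/((-1949/20087 - 3133/12356) + 166647/41662) = 1/(-87014415/248194972 + 166647/41662) = 1/(18867876470577/5170149461732) = 5170149461732/18867876470577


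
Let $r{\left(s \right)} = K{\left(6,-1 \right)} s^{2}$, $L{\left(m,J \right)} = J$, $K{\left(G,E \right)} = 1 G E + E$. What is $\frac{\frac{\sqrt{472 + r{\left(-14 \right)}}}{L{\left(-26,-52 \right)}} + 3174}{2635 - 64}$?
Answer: $\frac{1058}{857} - \frac{5 i}{22282} \approx 1.2345 - 0.0002244 i$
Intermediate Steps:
$K{\left(G,E \right)} = E + E G$ ($K{\left(G,E \right)} = G E + E = E G + E = E + E G$)
$r{\left(s \right)} = - 7 s^{2}$ ($r{\left(s \right)} = - (1 + 6) s^{2} = \left(-1\right) 7 s^{2} = - 7 s^{2}$)
$\frac{\frac{\sqrt{472 + r{\left(-14 \right)}}}{L{\left(-26,-52 \right)}} + 3174}{2635 - 64} = \frac{\frac{\sqrt{472 - 7 \left(-14\right)^{2}}}{-52} + 3174}{2635 - 64} = \frac{\sqrt{472 - 1372} \left(- \frac{1}{52}\right) + 3174}{2571} = \left(\sqrt{472 - 1372} \left(- \frac{1}{52}\right) + 3174\right) \frac{1}{2571} = \left(\sqrt{-900} \left(- \frac{1}{52}\right) + 3174\right) \frac{1}{2571} = \left(30 i \left(- \frac{1}{52}\right) + 3174\right) \frac{1}{2571} = \left(- \frac{15 i}{26} + 3174\right) \frac{1}{2571} = \left(3174 - \frac{15 i}{26}\right) \frac{1}{2571} = \frac{1058}{857} - \frac{5 i}{22282}$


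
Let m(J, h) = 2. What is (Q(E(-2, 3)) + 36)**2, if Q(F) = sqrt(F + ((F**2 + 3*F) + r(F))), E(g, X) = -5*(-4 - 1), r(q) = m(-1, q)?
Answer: (36 + sqrt(727))**2 ≈ 3964.3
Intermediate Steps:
r(q) = 2
E(g, X) = 25 (E(g, X) = -5*(-5) = 25)
Q(F) = sqrt(2 + F**2 + 4*F) (Q(F) = sqrt(F + ((F**2 + 3*F) + 2)) = sqrt(F + (2 + F**2 + 3*F)) = sqrt(2 + F**2 + 4*F))
(Q(E(-2, 3)) + 36)**2 = (sqrt(2 + 25**2 + 4*25) + 36)**2 = (sqrt(2 + 625 + 100) + 36)**2 = (sqrt(727) + 36)**2 = (36 + sqrt(727))**2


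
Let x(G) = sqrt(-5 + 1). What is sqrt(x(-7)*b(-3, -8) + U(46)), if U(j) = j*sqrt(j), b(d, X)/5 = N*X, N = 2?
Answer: sqrt(-160*I + 46*sqrt(46)) ≈ 18.202 - 4.3952*I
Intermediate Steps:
b(d, X) = 10*X (b(d, X) = 5*(2*X) = 10*X)
U(j) = j**(3/2)
x(G) = 2*I (x(G) = sqrt(-4) = 2*I)
sqrt(x(-7)*b(-3, -8) + U(46)) = sqrt((2*I)*(10*(-8)) + 46**(3/2)) = sqrt((2*I)*(-80) + 46*sqrt(46)) = sqrt(-160*I + 46*sqrt(46))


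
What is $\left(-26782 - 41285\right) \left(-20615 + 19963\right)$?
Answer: $44379684$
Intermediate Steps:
$\left(-26782 - 41285\right) \left(-20615 + 19963\right) = \left(-68067\right) \left(-652\right) = 44379684$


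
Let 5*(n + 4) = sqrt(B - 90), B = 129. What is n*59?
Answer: -236 + 59*sqrt(39)/5 ≈ -162.31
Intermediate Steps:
n = -4 + sqrt(39)/5 (n = -4 + sqrt(129 - 90)/5 = -4 + sqrt(39)/5 ≈ -2.7510)
n*59 = (-4 + sqrt(39)/5)*59 = -236 + 59*sqrt(39)/5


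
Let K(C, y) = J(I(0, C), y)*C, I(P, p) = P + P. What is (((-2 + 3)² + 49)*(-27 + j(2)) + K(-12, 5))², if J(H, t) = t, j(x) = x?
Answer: 1716100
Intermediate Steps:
I(P, p) = 2*P
K(C, y) = C*y (K(C, y) = y*C = C*y)
(((-2 + 3)² + 49)*(-27 + j(2)) + K(-12, 5))² = (((-2 + 3)² + 49)*(-27 + 2) - 12*5)² = ((1² + 49)*(-25) - 60)² = ((1 + 49)*(-25) - 60)² = (50*(-25) - 60)² = (-1250 - 60)² = (-1310)² = 1716100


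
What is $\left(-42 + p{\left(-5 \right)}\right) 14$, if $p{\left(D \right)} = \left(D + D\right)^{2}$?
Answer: $812$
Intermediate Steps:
$p{\left(D \right)} = 4 D^{2}$ ($p{\left(D \right)} = \left(2 D\right)^{2} = 4 D^{2}$)
$\left(-42 + p{\left(-5 \right)}\right) 14 = \left(-42 + 4 \left(-5\right)^{2}\right) 14 = \left(-42 + 4 \cdot 25\right) 14 = \left(-42 + 100\right) 14 = 58 \cdot 14 = 812$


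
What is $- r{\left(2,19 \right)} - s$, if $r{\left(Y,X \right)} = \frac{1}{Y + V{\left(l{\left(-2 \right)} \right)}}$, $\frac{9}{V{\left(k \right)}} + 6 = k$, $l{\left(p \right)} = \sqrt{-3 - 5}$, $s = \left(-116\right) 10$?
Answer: $\frac{47526}{41} - \frac{18 i \sqrt{2}}{41} \approx 1159.2 - 0.62087 i$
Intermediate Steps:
$s = -1160$
$l{\left(p \right)} = 2 i \sqrt{2}$ ($l{\left(p \right)} = \sqrt{-8} = 2 i \sqrt{2}$)
$V{\left(k \right)} = \frac{9}{-6 + k}$
$r{\left(Y,X \right)} = \frac{1}{Y + \frac{9}{-6 + 2 i \sqrt{2}}}$
$- r{\left(2,19 \right)} - s = - \frac{2 \left(3 - i \sqrt{2}\right)}{-9 + 2 \cdot 2 \left(3 - i \sqrt{2}\right)} - -1160 = - \frac{2 \left(3 - i \sqrt{2}\right)}{-9 + \left(12 - 4 i \sqrt{2}\right)} + 1160 = - \frac{2 \left(3 - i \sqrt{2}\right)}{3 - 4 i \sqrt{2}} + 1160 = 1160 - \frac{2 \left(3 - i \sqrt{2}\right)}{3 - 4 i \sqrt{2}}$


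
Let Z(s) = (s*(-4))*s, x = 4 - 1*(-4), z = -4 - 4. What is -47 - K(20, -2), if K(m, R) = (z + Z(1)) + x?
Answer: -43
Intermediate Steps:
z = -8
x = 8 (x = 4 + 4 = 8)
Z(s) = -4*s**2 (Z(s) = (-4*s)*s = -4*s**2)
K(m, R) = -4 (K(m, R) = (-8 - 4*1**2) + 8 = (-8 - 4*1) + 8 = (-8 - 4) + 8 = -12 + 8 = -4)
-47 - K(20, -2) = -47 - 1*(-4) = -47 + 4 = -43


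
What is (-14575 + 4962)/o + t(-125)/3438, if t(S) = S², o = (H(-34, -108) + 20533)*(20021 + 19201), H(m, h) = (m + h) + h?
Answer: 345285464771/75974053383 ≈ 4.5448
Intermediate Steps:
H(m, h) = m + 2*h (H(m, h) = (h + m) + h = m + 2*h)
o = 795539826 (o = ((-34 + 2*(-108)) + 20533)*(20021 + 19201) = ((-34 - 216) + 20533)*39222 = (-250 + 20533)*39222 = 20283*39222 = 795539826)
(-14575 + 4962)/o + t(-125)/3438 = (-14575 + 4962)/795539826 + (-125)²/3438 = -9613*1/795539826 + 15625*(1/3438) = -9613/795539826 + 15625/3438 = 345285464771/75974053383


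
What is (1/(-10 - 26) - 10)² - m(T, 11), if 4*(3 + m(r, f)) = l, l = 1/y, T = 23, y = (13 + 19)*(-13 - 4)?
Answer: 18252505/176256 ≈ 103.56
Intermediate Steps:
y = -544 (y = 32*(-17) = -544)
l = -1/544 (l = 1/(-544) = -1/544 ≈ -0.0018382)
m(r, f) = -6529/2176 (m(r, f) = -3 + (¼)*(-1/544) = -3 - 1/2176 = -6529/2176)
(1/(-10 - 26) - 10)² - m(T, 11) = (1/(-10 - 26) - 10)² - 1*(-6529/2176) = (1/(-36) - 10)² + 6529/2176 = (-1/36 - 10)² + 6529/2176 = (-361/36)² + 6529/2176 = 130321/1296 + 6529/2176 = 18252505/176256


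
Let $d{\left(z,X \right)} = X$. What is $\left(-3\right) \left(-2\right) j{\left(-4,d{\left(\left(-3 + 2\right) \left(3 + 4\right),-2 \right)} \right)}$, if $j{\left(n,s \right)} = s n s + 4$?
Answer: $-72$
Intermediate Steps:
$j{\left(n,s \right)} = 4 + n s^{2}$ ($j{\left(n,s \right)} = n s s + 4 = n s^{2} + 4 = 4 + n s^{2}$)
$\left(-3\right) \left(-2\right) j{\left(-4,d{\left(\left(-3 + 2\right) \left(3 + 4\right),-2 \right)} \right)} = \left(-3\right) \left(-2\right) \left(4 - 4 \left(-2\right)^{2}\right) = 6 \left(4 - 16\right) = 6 \left(-12\right) = -72$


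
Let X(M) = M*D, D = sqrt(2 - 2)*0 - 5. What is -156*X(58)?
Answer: 45240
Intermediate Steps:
D = -5 (D = sqrt(0)*0 - 5 = 0*0 - 5 = 0 - 5 = -5)
X(M) = -5*M (X(M) = M*(-5) = -5*M)
-156*X(58) = -(-780)*58 = -156*(-290) = 45240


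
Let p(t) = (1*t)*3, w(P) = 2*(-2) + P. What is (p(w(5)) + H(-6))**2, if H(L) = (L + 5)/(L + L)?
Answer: 1369/144 ≈ 9.5069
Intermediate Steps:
w(P) = -4 + P
H(L) = (5 + L)/(2*L) (H(L) = (5 + L)/((2*L)) = (5 + L)*(1/(2*L)) = (5 + L)/(2*L))
p(t) = 3*t (p(t) = t*3 = 3*t)
(p(w(5)) + H(-6))**2 = (3*(-4 + 5) + (1/2)*(5 - 6)/(-6))**2 = (3*1 + (1/2)*(-1/6)*(-1))**2 = (3 + 1/12)**2 = (37/12)**2 = 1369/144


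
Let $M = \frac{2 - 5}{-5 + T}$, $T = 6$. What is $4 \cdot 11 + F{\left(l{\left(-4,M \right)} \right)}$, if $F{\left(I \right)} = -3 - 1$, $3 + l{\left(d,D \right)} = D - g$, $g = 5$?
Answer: $40$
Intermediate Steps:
$M = -3$ ($M = \frac{2 - 5}{-5 + 6} = - \frac{3}{1} = \left(-3\right) 1 = -3$)
$l{\left(d,D \right)} = -8 + D$ ($l{\left(d,D \right)} = -3 + \left(D - 5\right) = -3 + \left(-5 + D\right) = -8 + D$)
$F{\left(I \right)} = -4$
$4 \cdot 11 + F{\left(l{\left(-4,M \right)} \right)} = 4 \cdot 11 - 4 = 44 - 4 = 40$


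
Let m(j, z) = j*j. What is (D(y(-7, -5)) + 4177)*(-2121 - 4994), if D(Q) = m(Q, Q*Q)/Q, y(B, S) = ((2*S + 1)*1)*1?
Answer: -29655320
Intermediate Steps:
m(j, z) = j**2
y(B, S) = 1 + 2*S (y(B, S) = ((1 + 2*S)*1)*1 = (1 + 2*S)*1 = 1 + 2*S)
D(Q) = Q (D(Q) = Q**2/Q = Q)
(D(y(-7, -5)) + 4177)*(-2121 - 4994) = ((1 + 2*(-5)) + 4177)*(-2121 - 4994) = ((1 - 10) + 4177)*(-7115) = (-9 + 4177)*(-7115) = 4168*(-7115) = -29655320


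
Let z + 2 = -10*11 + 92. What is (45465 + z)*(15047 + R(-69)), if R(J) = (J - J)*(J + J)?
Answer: 683810915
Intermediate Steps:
R(J) = 0 (R(J) = 0*(2*J) = 0)
z = -20 (z = -2 + (-10*11 + 92) = -2 + (-110 + 92) = -2 - 18 = -20)
(45465 + z)*(15047 + R(-69)) = (45465 - 20)*(15047 + 0) = 45445*15047 = 683810915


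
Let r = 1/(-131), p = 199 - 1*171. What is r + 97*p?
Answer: 355795/131 ≈ 2716.0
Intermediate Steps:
p = 28 (p = 199 - 171 = 28)
r = -1/131 ≈ -0.0076336
r + 97*p = -1/131 + 97*28 = -1/131 + 2716 = 355795/131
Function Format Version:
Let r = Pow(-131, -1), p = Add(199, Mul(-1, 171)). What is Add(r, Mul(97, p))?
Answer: Rational(355795, 131) ≈ 2716.0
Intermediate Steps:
p = 28 (p = Add(199, -171) = 28)
r = Rational(-1, 131) ≈ -0.0076336
Add(r, Mul(97, p)) = Add(Rational(-1, 131), Mul(97, 28)) = Add(Rational(-1, 131), 2716) = Rational(355795, 131)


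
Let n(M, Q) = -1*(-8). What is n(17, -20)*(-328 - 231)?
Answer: -4472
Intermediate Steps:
n(M, Q) = 8
n(17, -20)*(-328 - 231) = 8*(-328 - 231) = 8*(-559) = -4472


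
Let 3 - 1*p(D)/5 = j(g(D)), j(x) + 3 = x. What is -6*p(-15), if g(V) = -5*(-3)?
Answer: 270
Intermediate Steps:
g(V) = 15
j(x) = -3 + x
p(D) = -45 (p(D) = 15 - 5*(-3 + 15) = 15 - 5*12 = 15 - 60 = -45)
-6*p(-15) = -6*(-45) = 270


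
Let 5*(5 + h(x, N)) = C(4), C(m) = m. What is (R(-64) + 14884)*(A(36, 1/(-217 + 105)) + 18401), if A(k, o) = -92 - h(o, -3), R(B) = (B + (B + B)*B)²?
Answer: 6050614253688/5 ≈ 1.2101e+12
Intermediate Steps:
h(x, N) = -21/5 (h(x, N) = -5 + (⅕)*4 = -5 + ⅘ = -21/5)
R(B) = (B + 2*B²)² (R(B) = (B + (2*B)*B)² = (B + 2*B²)²)
A(k, o) = -439/5 (A(k, o) = -92 - 1*(-21/5) = -92 + 21/5 = -439/5)
(R(-64) + 14884)*(A(36, 1/(-217 + 105)) + 18401) = ((-64)²*(1 + 2*(-64))² + 14884)*(-439/5 + 18401) = (4096*(1 - 128)² + 14884)*(91566/5) = (4096*(-127)² + 14884)*(91566/5) = (4096*16129 + 14884)*(91566/5) = (66064384 + 14884)*(91566/5) = 66079268*(91566/5) = 6050614253688/5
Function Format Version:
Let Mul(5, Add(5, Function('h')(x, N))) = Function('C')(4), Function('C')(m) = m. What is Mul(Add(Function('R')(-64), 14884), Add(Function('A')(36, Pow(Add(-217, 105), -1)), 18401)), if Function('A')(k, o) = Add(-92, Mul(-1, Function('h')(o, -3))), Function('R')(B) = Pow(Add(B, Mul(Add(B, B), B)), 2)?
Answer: Rational(6050614253688, 5) ≈ 1.2101e+12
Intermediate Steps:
Function('h')(x, N) = Rational(-21, 5) (Function('h')(x, N) = Add(-5, Mul(Rational(1, 5), 4)) = Add(-5, Rational(4, 5)) = Rational(-21, 5))
Function('R')(B) = Pow(Add(B, Mul(2, Pow(B, 2))), 2) (Function('R')(B) = Pow(Add(B, Mul(Mul(2, B), B)), 2) = Pow(Add(B, Mul(2, Pow(B, 2))), 2))
Function('A')(k, o) = Rational(-439, 5) (Function('A')(k, o) = Add(-92, Mul(-1, Rational(-21, 5))) = Add(-92, Rational(21, 5)) = Rational(-439, 5))
Mul(Add(Function('R')(-64), 14884), Add(Function('A')(36, Pow(Add(-217, 105), -1)), 18401)) = Mul(Add(Mul(Pow(-64, 2), Pow(Add(1, Mul(2, -64)), 2)), 14884), Add(Rational(-439, 5), 18401)) = Mul(Add(Mul(4096, Pow(Add(1, -128), 2)), 14884), Rational(91566, 5)) = Mul(Add(Mul(4096, Pow(-127, 2)), 14884), Rational(91566, 5)) = Mul(Add(Mul(4096, 16129), 14884), Rational(91566, 5)) = Mul(Add(66064384, 14884), Rational(91566, 5)) = Mul(66079268, Rational(91566, 5)) = Rational(6050614253688, 5)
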